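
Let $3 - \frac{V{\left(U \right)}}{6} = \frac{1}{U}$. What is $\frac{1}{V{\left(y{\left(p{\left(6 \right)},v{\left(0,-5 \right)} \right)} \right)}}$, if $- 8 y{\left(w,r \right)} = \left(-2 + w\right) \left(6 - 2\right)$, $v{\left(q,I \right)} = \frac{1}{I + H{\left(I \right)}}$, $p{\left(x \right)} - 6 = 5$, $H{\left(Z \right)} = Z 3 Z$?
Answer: $\frac{3}{58} \approx 0.051724$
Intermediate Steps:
$H{\left(Z \right)} = 3 Z^{2}$ ($H{\left(Z \right)} = 3 Z Z = 3 Z^{2}$)
$p{\left(x \right)} = 11$ ($p{\left(x \right)} = 6 + 5 = 11$)
$v{\left(q,I \right)} = \frac{1}{I + 3 I^{2}}$
$y{\left(w,r \right)} = 1 - \frac{w}{2}$ ($y{\left(w,r \right)} = - \frac{\left(-2 + w\right) \left(6 - 2\right)}{8} = - \frac{\left(-2 + w\right) 4}{8} = - \frac{-8 + 4 w}{8} = 1 - \frac{w}{2}$)
$V{\left(U \right)} = 18 - \frac{6}{U}$
$\frac{1}{V{\left(y{\left(p{\left(6 \right)},v{\left(0,-5 \right)} \right)} \right)}} = \frac{1}{18 - \frac{6}{1 - \frac{11}{2}}} = \frac{1}{18 - \frac{6}{- \frac{9}{2}}} = \frac{1}{18 - - \frac{4}{3}} = \frac{1}{18 + \frac{4}{3}} = \frac{1}{\frac{58}{3}} = \frac{3}{58}$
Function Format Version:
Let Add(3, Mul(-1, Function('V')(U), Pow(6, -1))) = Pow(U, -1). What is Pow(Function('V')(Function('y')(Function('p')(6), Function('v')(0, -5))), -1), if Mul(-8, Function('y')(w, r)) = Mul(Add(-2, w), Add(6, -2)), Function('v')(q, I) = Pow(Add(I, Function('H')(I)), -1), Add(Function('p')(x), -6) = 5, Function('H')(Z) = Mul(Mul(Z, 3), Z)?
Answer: Rational(3, 58) ≈ 0.051724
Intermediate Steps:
Function('H')(Z) = Mul(3, Pow(Z, 2)) (Function('H')(Z) = Mul(Mul(3, Z), Z) = Mul(3, Pow(Z, 2)))
Function('p')(x) = 11 (Function('p')(x) = Add(6, 5) = 11)
Function('v')(q, I) = Pow(Add(I, Mul(3, Pow(I, 2))), -1)
Function('y')(w, r) = Add(1, Mul(Rational(-1, 2), w)) (Function('y')(w, r) = Mul(Rational(-1, 8), Mul(Add(-2, w), Add(6, -2))) = Mul(Rational(-1, 8), Mul(Add(-2, w), 4)) = Mul(Rational(-1, 8), Add(-8, Mul(4, w))) = Add(1, Mul(Rational(-1, 2), w)))
Function('V')(U) = Add(18, Mul(-6, Pow(U, -1)))
Pow(Function('V')(Function('y')(Function('p')(6), Function('v')(0, -5))), -1) = Pow(Add(18, Mul(-6, Pow(Add(1, Mul(Rational(-1, 2), 11)), -1))), -1) = Pow(Add(18, Mul(-6, Pow(Add(1, Rational(-11, 2)), -1))), -1) = Pow(Add(18, Mul(-6, Pow(Rational(-9, 2), -1))), -1) = Pow(Add(18, Mul(-6, Rational(-2, 9))), -1) = Pow(Add(18, Rational(4, 3)), -1) = Pow(Rational(58, 3), -1) = Rational(3, 58)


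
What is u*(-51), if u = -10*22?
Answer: 11220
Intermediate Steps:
u = -220
u*(-51) = -220*(-51) = 11220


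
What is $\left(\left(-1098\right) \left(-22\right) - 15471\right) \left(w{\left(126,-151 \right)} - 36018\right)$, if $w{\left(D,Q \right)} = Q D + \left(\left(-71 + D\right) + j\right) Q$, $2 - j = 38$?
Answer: $-502974405$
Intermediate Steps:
$j = -36$ ($j = 2 - 38 = -36$)
$w{\left(D,Q \right)} = D Q + Q \left(-107 + D\right)$ ($w{\left(D,Q \right)} = Q D + \left(\left(-71 + D\right) - 36\right) Q = D Q + \left(-107 + D\right) Q = D Q + Q \left(-107 + D\right)$)
$\left(\left(-1098\right) \left(-22\right) - 15471\right) \left(w{\left(126,-151 \right)} - 36018\right) = \left(\left(-1098\right) \left(-22\right) - 15471\right) \left(- 151 \left(-107 + 2 \cdot 126\right) - 36018\right) = \left(24156 - 15471\right) \left(- 151 \left(-107 + 252\right) - 36018\right) = 8685 \left(\left(-151\right) 145 - 36018\right) = 8685 \left(-21895 - 36018\right) = 8685 \left(-57913\right) = -502974405$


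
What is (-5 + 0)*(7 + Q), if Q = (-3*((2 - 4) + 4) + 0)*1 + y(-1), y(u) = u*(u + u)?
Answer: -15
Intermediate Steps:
y(u) = 2*u**2 (y(u) = u*(2*u) = 2*u**2)
Q = -4 (Q = (-3*((2 - 4) + 4) + 0)*1 + 2*(-1)**2 = (-3*(-2 + 4) + 0)*1 + 2*1 = (-3*2 + 0)*1 + 2 = (-6 + 0)*1 + 2 = -6*1 + 2 = -6 + 2 = -4)
(-5 + 0)*(7 + Q) = (-5 + 0)*(7 - 4) = -5*3 = -15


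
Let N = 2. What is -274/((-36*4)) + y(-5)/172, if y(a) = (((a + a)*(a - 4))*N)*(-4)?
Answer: -7069/3096 ≈ -2.2833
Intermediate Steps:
y(a) = -16*a*(-4 + a) (y(a) = (((a + a)*(a - 4))*2)*(-4) = (((2*a)*(-4 + a))*2)*(-4) = ((2*a*(-4 + a))*2)*(-4) = (4*a*(-4 + a))*(-4) = -16*a*(-4 + a))
-274/((-36*4)) + y(-5)/172 = -274/((-36*4)) + (16*(-5)*(4 - 1*(-5)))/172 = -274/(-144) + (16*(-5)*(4 + 5))*(1/172) = -274*(-1/144) + (16*(-5)*9)*(1/172) = 137/72 - 720*1/172 = 137/72 - 180/43 = -7069/3096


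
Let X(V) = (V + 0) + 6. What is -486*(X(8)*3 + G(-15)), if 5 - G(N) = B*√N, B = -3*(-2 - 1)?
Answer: -22842 + 4374*I*√15 ≈ -22842.0 + 16940.0*I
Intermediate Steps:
B = 9 (B = -3*(-3) = 9)
G(N) = 5 - 9*√N
X(V) = 6 + V (X(V) = V + 6 = 6 + V)
-486*(X(8)*3 + G(-15)) = -486*((6 + 8)*3 + (5 - 9*I*√15)) = -486*(14*3 + (5 - 9*I*√15)) = -486*(42 + (5 - 9*I*√15)) = -486*(47 - 9*I*√15) = -22842 + 4374*I*√15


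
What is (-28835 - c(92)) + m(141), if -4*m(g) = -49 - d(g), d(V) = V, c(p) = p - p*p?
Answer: -40831/2 ≈ -20416.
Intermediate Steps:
c(p) = p - p**2
m(g) = 49/4 + g/4 (m(g) = -(-49 - g)/4 = 49/4 + g/4)
(-28835 - c(92)) + m(141) = (-28835 - 92*(1 - 1*92)) + (49/4 + (1/4)*141) = (-28835 - 92*(1 - 92)) + (49/4 + 141/4) = (-28835 - 92*(-91)) + 95/2 = (-28835 - 1*(-8372)) + 95/2 = (-28835 + 8372) + 95/2 = -20463 + 95/2 = -40831/2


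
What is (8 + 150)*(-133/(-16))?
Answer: 10507/8 ≈ 1313.4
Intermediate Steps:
(8 + 150)*(-133/(-16)) = 158*(-133*(-1/16)) = 158*(133/16) = 10507/8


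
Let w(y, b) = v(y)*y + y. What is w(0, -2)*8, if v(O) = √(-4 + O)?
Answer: 0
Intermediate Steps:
w(y, b) = y + y*√(-4 + y) (w(y, b) = √(-4 + y)*y + y = y*√(-4 + y) + y = y + y*√(-4 + y))
w(0, -2)*8 = (0*(1 + √(-4 + 0)))*8 = (0*(1 + √(-4)))*8 = (0*(1 + 2*I))*8 = 0*8 = 0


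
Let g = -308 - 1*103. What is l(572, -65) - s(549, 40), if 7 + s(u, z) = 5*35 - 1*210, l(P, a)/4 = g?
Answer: -1602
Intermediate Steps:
g = -411 (g = -308 - 103 = -411)
l(P, a) = -1644 (l(P, a) = 4*(-411) = -1644)
s(u, z) = -42 (s(u, z) = -7 + (5*35 - 1*210) = -7 + (175 - 210) = -7 - 35 = -42)
l(572, -65) - s(549, 40) = -1644 - 1*(-42) = -1644 + 42 = -1602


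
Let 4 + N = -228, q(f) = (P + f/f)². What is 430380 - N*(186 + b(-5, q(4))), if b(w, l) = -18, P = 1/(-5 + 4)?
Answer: 469356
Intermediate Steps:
P = -1 (P = 1/(-1) = -1)
q(f) = 0 (q(f) = (-1 + f/f)² = (-1 + 1)² = 0² = 0)
N = -232 (N = -4 - 228 = -232)
430380 - N*(186 + b(-5, q(4))) = 430380 - (-232)*(186 - 18) = 430380 - (-232)*168 = 430380 - 1*(-38976) = 430380 + 38976 = 469356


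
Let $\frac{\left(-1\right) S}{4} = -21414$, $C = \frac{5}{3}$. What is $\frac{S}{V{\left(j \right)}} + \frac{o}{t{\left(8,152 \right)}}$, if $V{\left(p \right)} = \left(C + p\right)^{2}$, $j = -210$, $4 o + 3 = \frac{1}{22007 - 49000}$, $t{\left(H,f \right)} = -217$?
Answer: $\frac{4523463735949}{2288078515625} \approx 1.977$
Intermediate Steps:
$C = \frac{5}{3}$ ($C = 5 \cdot \frac{1}{3} = \frac{5}{3} \approx 1.6667$)
$o = - \frac{20245}{26993}$ ($o = - \frac{3}{4} + \frac{1}{4 \left(22007 - 49000\right)} = - \frac{3}{4} + \frac{1}{4 \left(-26993\right)} = - \frac{3}{4} + \frac{1}{4} \left(- \frac{1}{26993}\right) = - \frac{3}{4} - \frac{1}{107972} = - \frac{20245}{26993} \approx -0.75001$)
$S = 85656$ ($S = \left(-4\right) \left(-21414\right) = 85656$)
$V{\left(p \right)} = \left(\frac{5}{3} + p\right)^{2}$
$\frac{S}{V{\left(j \right)}} + \frac{o}{t{\left(8,152 \right)}} = \frac{85656}{\frac{1}{9} \left(5 + 3 \left(-210\right)\right)^{2}} - \frac{20245}{26993 \left(-217\right)} = \frac{85656}{\frac{1}{9} \left(5 - 630\right)^{2}} - - \frac{20245}{5857481} = \frac{85656}{\frac{1}{9} \left(-625\right)^{2}} + \frac{20245}{5857481} = \frac{85656}{\frac{1}{9} \cdot 390625} + \frac{20245}{5857481} = \frac{85656}{\frac{390625}{9}} + \frac{20245}{5857481} = 85656 \cdot \frac{9}{390625} + \frac{20245}{5857481} = \frac{770904}{390625} + \frac{20245}{5857481} = \frac{4523463735949}{2288078515625}$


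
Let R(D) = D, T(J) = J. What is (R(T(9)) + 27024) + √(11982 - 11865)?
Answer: 27033 + 3*√13 ≈ 27044.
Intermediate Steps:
(R(T(9)) + 27024) + √(11982 - 11865) = (9 + 27024) + √(11982 - 11865) = 27033 + √117 = 27033 + 3*√13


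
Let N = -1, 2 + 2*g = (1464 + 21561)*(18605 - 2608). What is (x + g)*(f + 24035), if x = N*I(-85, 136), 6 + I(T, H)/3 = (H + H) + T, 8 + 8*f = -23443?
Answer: 62184758050873/16 ≈ 3.8865e+12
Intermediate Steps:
f = -23451/8 (f = -1 + (1/8)*(-23443) = -1 - 23443/8 = -23451/8 ≈ -2931.4)
g = 368330923/2 (g = -1 + ((1464 + 21561)*(18605 - 2608))/2 = -1 + (23025*15997)/2 = -1 + (1/2)*368330925 = -1 + 368330925/2 = 368330923/2 ≈ 1.8417e+8)
I(T, H) = -18 + 3*T + 6*H (I(T, H) = -18 + 3*((H + H) + T) = -18 + 3*(2*H + T) = -18 + 3*(T + 2*H) = -18 + (3*T + 6*H) = -18 + 3*T + 6*H)
x = -543 (x = -(-18 + 3*(-85) + 6*136) = -(-18 - 255 + 816) = -1*543 = -543)
(x + g)*(f + 24035) = (-543 + 368330923/2)*(-23451/8 + 24035) = (368329837/2)*(168829/8) = 62184758050873/16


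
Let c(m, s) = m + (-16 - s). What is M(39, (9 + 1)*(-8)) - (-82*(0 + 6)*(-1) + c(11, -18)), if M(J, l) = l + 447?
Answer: -138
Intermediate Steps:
c(m, s) = -16 + m - s
M(J, l) = 447 + l
M(39, (9 + 1)*(-8)) - (-82*(0 + 6)*(-1) + c(11, -18)) = (447 + (9 + 1)*(-8)) - (-82*(0 + 6)*(-1) + (-16 + 11 - 1*(-18))) = (447 + 10*(-8)) - (-492*(-1) + (-16 + 11 + 18)) = (447 - 80) - (-82*(-6) + 13) = 367 - (492 + 13) = 367 - 1*505 = 367 - 505 = -138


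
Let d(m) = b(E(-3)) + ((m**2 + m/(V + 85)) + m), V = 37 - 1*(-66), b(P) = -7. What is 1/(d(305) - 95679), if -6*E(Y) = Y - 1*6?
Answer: -188/442623 ≈ -0.00042474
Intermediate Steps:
E(Y) = 1 - Y/6 (E(Y) = -(Y - 1*6)/6 = -(Y - 6)/6 = -(-6 + Y)/6 = 1 - Y/6)
V = 103 (V = 37 + 66 = 103)
d(m) = -7 + m**2 + 189*m/188 (d(m) = -7 + ((m**2 + m/(103 + 85)) + m) = -7 + ((m**2 + m/188) + m) = -7 + (m**2 + 189*m/188) = -7 + m**2 + 189*m/188)
1/(d(305) - 95679) = 1/((-7 + 305**2 + (189/188)*305) - 95679) = 1/((-7 + 93025 + 57645/188) - 95679) = 1/(17545029/188 - 95679) = 1/(-442623/188) = -188/442623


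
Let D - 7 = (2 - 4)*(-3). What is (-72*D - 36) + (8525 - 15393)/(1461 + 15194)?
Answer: -16195528/16655 ≈ -972.41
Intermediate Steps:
D = 13 (D = 7 + (2 - 4)*(-3) = 7 - 2*(-3) = 7 + 6 = 13)
(-72*D - 36) + (8525 - 15393)/(1461 + 15194) = (-72*13 - 36) + (8525 - 15393)/(1461 + 15194) = (-936 - 36) - 6868/16655 = -972 - 6868*1/16655 = -972 - 6868/16655 = -16195528/16655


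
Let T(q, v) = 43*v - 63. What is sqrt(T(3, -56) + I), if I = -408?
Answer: I*sqrt(2879) ≈ 53.656*I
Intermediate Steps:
T(q, v) = -63 + 43*v
sqrt(T(3, -56) + I) = sqrt((-63 + 43*(-56)) - 408) = sqrt((-63 - 2408) - 408) = sqrt(-2471 - 408) = sqrt(-2879) = I*sqrt(2879)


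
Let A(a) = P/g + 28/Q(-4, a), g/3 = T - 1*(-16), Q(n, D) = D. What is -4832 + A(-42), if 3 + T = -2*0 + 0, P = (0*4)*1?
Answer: -14498/3 ≈ -4832.7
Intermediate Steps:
P = 0 (P = 0*1 = 0)
T = -3 (T = -3 + (-2*0 + 0) = -3 + (0 + 0) = -3 + 0 = -3)
g = 39 (g = 3*(-3 - 1*(-16)) = 3*(-3 + 16) = 3*13 = 39)
A(a) = 28/a (A(a) = 0/39 + 28/a = 0*(1/39) + 28/a = 0 + 28/a = 28/a)
-4832 + A(-42) = -4832 + 28/(-42) = -4832 + 28*(-1/42) = -4832 - 2/3 = -14498/3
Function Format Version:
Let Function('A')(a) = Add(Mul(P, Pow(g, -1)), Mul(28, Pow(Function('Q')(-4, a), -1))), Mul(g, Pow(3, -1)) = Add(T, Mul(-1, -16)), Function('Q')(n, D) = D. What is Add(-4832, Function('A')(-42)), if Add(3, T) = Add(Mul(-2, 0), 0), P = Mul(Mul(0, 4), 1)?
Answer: Rational(-14498, 3) ≈ -4832.7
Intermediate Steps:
P = 0 (P = Mul(0, 1) = 0)
T = -3 (T = Add(-3, Add(Mul(-2, 0), 0)) = Add(-3, Add(0, 0)) = Add(-3, 0) = -3)
g = 39 (g = Mul(3, Add(-3, Mul(-1, -16))) = Mul(3, Add(-3, 16)) = Mul(3, 13) = 39)
Function('A')(a) = Mul(28, Pow(a, -1)) (Function('A')(a) = Add(Mul(0, Pow(39, -1)), Mul(28, Pow(a, -1))) = Add(Mul(0, Rational(1, 39)), Mul(28, Pow(a, -1))) = Add(0, Mul(28, Pow(a, -1))) = Mul(28, Pow(a, -1)))
Add(-4832, Function('A')(-42)) = Add(-4832, Mul(28, Pow(-42, -1))) = Add(-4832, Mul(28, Rational(-1, 42))) = Add(-4832, Rational(-2, 3)) = Rational(-14498, 3)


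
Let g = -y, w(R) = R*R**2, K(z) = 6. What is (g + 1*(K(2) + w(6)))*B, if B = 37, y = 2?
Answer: 8140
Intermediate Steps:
w(R) = R**3
g = -2 (g = -1*2 = -2)
(g + 1*(K(2) + w(6)))*B = (-2 + 1*(6 + 6**3))*37 = (-2 + 1*(6 + 216))*37 = (-2 + 1*222)*37 = (-2 + 222)*37 = 220*37 = 8140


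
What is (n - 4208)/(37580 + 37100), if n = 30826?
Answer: 13309/37340 ≈ 0.35643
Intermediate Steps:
(n - 4208)/(37580 + 37100) = (30826 - 4208)/(37580 + 37100) = 26618/74680 = 26618*(1/74680) = 13309/37340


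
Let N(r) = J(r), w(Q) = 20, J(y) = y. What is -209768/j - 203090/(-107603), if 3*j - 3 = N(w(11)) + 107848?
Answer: -15269158974/3869081071 ≈ -3.9465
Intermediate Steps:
N(r) = r
j = 35957 (j = 1 + (20 + 107848)/3 = 1 + (⅓)*107868 = 1 + 35956 = 35957)
-209768/j - 203090/(-107603) = -209768/35957 - 203090/(-107603) = -209768*1/35957 - 203090*(-1/107603) = -209768/35957 + 203090/107603 = -15269158974/3869081071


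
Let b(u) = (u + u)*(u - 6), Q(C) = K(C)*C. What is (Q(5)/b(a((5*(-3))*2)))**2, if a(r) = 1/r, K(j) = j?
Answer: 126562500/32761 ≈ 3863.2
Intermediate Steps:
Q(C) = C**2 (Q(C) = C*C = C**2)
b(u) = 2*u*(-6 + u) (b(u) = (2*u)*(-6 + u) = 2*u*(-6 + u))
(Q(5)/b(a((5*(-3))*2)))**2 = (5**2/((2*(-6 + 1/((5*(-3))*2))/(((5*(-3))*2)))))**2 = (25/((2*(-6 + 1/(-15*2))/((-15*2)))))**2 = (25/((2*(-6 + 1/(-30))/(-30))))**2 = (25/((2*(-1/30)*(-6 - 1/30))))**2 = (25/((2*(-1/30)*(-181/30))))**2 = (25/(181/450))**2 = (25*(450/181))**2 = (11250/181)**2 = 126562500/32761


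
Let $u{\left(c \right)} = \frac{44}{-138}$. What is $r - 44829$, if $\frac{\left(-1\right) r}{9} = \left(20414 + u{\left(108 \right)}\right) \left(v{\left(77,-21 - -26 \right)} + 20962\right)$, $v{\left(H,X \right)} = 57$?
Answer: $- \frac{88819590075}{23} \approx -3.8617 \cdot 10^{9}$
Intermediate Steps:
$u{\left(c \right)} = - \frac{22}{69}$ ($u{\left(c \right)} = 44 \left(- \frac{1}{138}\right) = - \frac{22}{69}$)
$r = - \frac{88818559008}{23}$ ($r = - 9 \left(20414 - \frac{22}{69}\right) \left(57 + 20962\right) = - 9 \cdot \frac{1408544}{69} \cdot 21019 = \left(-9\right) \frac{29606186336}{69} = - \frac{88818559008}{23} \approx -3.8617 \cdot 10^{9}$)
$r - 44829 = - \frac{88818559008}{23} - 44829 = - \frac{88819590075}{23}$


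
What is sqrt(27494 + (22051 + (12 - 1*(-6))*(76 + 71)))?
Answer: 3*sqrt(5799) ≈ 228.45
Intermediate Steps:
sqrt(27494 + (22051 + (12 - 1*(-6))*(76 + 71))) = sqrt(27494 + (22051 + (12 + 6)*147)) = sqrt(27494 + (22051 + 18*147)) = sqrt(27494 + (22051 + 2646)) = sqrt(27494 + 24697) = sqrt(52191) = 3*sqrt(5799)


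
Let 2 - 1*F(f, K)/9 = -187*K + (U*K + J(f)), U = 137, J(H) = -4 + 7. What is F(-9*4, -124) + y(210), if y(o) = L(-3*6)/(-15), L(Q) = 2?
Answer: -837137/15 ≈ -55809.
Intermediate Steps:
J(H) = 3
y(o) = -2/15 (y(o) = 2/(-15) = 2*(-1/15) = -2/15)
F(f, K) = -9 + 450*K (F(f, K) = 18 - 9*(-187*K + (137*K + 3)) = 18 - 9*(-187*K + (3 + 137*K)) = 18 - 9*(3 - 50*K) = 18 + (-27 + 450*K) = -9 + 450*K)
F(-9*4, -124) + y(210) = (-9 + 450*(-124)) - 2/15 = (-9 - 55800) - 2/15 = -55809 - 2/15 = -837137/15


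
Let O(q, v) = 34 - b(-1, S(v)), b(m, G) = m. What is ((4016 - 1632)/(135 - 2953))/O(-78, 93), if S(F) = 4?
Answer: -1192/49315 ≈ -0.024171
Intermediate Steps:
O(q, v) = 35 (O(q, v) = 34 - 1*(-1) = 34 + 1 = 35)
((4016 - 1632)/(135 - 2953))/O(-78, 93) = ((4016 - 1632)/(135 - 2953))/35 = (2384/(-2818))*(1/35) = (2384*(-1/2818))*(1/35) = -1192/1409*1/35 = -1192/49315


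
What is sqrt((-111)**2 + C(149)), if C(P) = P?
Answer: sqrt(12470) ≈ 111.67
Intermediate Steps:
sqrt((-111)**2 + C(149)) = sqrt((-111)**2 + 149) = sqrt(12321 + 149) = sqrt(12470)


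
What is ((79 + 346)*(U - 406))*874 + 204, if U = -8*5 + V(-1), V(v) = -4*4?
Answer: -171609696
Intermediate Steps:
V(v) = -16
U = -56 (U = -8*5 - 16 = -40 - 16 = -56)
((79 + 346)*(U - 406))*874 + 204 = ((79 + 346)*(-56 - 406))*874 + 204 = (425*(-462))*874 + 204 = -196350*874 + 204 = -171609900 + 204 = -171609696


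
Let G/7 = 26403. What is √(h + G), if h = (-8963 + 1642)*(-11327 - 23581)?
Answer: √255746289 ≈ 15992.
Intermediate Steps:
G = 184821 (G = 7*26403 = 184821)
h = 255561468 (h = -7321*(-34908) = 255561468)
√(h + G) = √(255561468 + 184821) = √255746289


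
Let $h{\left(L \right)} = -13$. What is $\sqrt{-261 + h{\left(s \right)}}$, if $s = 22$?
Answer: $i \sqrt{274} \approx 16.553 i$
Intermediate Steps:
$\sqrt{-261 + h{\left(s \right)}} = \sqrt{-261 - 13} = \sqrt{-274} = i \sqrt{274}$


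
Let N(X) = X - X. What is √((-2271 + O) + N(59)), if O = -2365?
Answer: 2*I*√1159 ≈ 68.088*I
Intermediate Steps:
N(X) = 0
√((-2271 + O) + N(59)) = √((-2271 - 2365) + 0) = √(-4636 + 0) = √(-4636) = 2*I*√1159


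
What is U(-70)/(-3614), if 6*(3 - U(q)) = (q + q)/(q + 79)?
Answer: -151/97578 ≈ -0.0015475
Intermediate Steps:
U(q) = 3 - q/(3*(79 + q)) (U(q) = 3 - (q + q)/(6*(q + 79)) = 3 - 2*q/(6*(79 + q)) = 3 - q/(3*(79 + q)))
U(-70)/(-3614) = ((711 + 8*(-70))/(3*(79 - 70)))/(-3614) = ((⅓)*(711 - 560)/9)*(-1/3614) = ((⅓)*(⅑)*151)*(-1/3614) = (151/27)*(-1/3614) = -151/97578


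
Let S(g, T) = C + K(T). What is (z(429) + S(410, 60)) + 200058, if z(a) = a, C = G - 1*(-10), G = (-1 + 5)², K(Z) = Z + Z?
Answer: 200633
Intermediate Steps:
K(Z) = 2*Z
G = 16 (G = 4² = 16)
C = 26 (C = 16 - 1*(-10) = 16 + 10 = 26)
S(g, T) = 26 + 2*T
(z(429) + S(410, 60)) + 200058 = (429 + (26 + 2*60)) + 200058 = (429 + (26 + 120)) + 200058 = (429 + 146) + 200058 = 575 + 200058 = 200633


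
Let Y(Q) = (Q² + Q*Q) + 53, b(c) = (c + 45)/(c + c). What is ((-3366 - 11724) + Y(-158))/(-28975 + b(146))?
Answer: -10188172/8460509 ≈ -1.2042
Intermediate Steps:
b(c) = (45 + c)/(2*c) (b(c) = (45 + c)/((2*c)) = (45 + c)*(1/(2*c)) = (45 + c)/(2*c))
Y(Q) = 53 + 2*Q² (Y(Q) = (Q² + Q²) + 53 = 2*Q² + 53 = 53 + 2*Q²)
((-3366 - 11724) + Y(-158))/(-28975 + b(146)) = ((-3366 - 11724) + (53 + 2*(-158)²))/(-28975 + (½)*(45 + 146)/146) = (-15090 + (53 + 2*24964))/(-28975 + (½)*(1/146)*191) = (-15090 + (53 + 49928))/(-28975 + 191/292) = (-15090 + 49981)/(-8460509/292) = 34891*(-292/8460509) = -10188172/8460509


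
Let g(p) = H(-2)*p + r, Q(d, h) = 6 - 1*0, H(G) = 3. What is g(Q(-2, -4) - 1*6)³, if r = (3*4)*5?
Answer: 216000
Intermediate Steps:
r = 60 (r = 12*5 = 60)
Q(d, h) = 6 (Q(d, h) = 6 + 0 = 6)
g(p) = 60 + 3*p (g(p) = 3*p + 60 = 60 + 3*p)
g(Q(-2, -4) - 1*6)³ = (60 + 3*(6 - 1*6))³ = (60 + 3*(6 - 6))³ = (60 + 3*0)³ = (60 + 0)³ = 60³ = 216000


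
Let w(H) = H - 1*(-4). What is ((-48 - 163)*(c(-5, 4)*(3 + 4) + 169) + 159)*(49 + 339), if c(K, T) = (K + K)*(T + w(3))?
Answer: 49264360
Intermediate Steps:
w(H) = 4 + H (w(H) = H + 4 = 4 + H)
c(K, T) = 2*K*(7 + T) (c(K, T) = (K + K)*(T + (4 + 3)) = (2*K)*(T + 7) = (2*K)*(7 + T) = 2*K*(7 + T))
((-48 - 163)*(c(-5, 4)*(3 + 4) + 169) + 159)*(49 + 339) = ((-48 - 163)*((2*(-5)*(7 + 4))*(3 + 4) + 169) + 159)*(49 + 339) = (-211*((2*(-5)*11)*7 + 169) + 159)*388 = (-211*(-110*7 + 169) + 159)*388 = (-211*(-770 + 169) + 159)*388 = (-211*(-601) + 159)*388 = (126811 + 159)*388 = 126970*388 = 49264360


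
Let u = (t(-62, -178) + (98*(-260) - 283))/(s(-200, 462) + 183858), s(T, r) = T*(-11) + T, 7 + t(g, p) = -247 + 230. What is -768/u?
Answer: 142738944/25787 ≈ 5535.3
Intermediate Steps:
t(g, p) = -24 (t(g, p) = -7 + (-247 + 230) = -7 - 17 = -24)
s(T, r) = -10*T (s(T, r) = -11*T + T = -10*T)
u = -25787/185858 (u = (-24 + (98*(-260) - 283))/(-10*(-200) + 183858) = (-24 + (-25480 - 283))/(2000 + 183858) = (-24 - 25763)/185858 = -25787*1/185858 = -25787/185858 ≈ -0.13875)
-768/u = -768/(-25787/185858) = -768*(-185858/25787) = 142738944/25787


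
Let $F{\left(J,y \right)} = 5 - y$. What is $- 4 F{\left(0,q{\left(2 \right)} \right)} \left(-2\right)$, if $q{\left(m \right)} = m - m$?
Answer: $40$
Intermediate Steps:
$q{\left(m \right)} = 0$
$- 4 F{\left(0,q{\left(2 \right)} \right)} \left(-2\right) = - 4 \left(5 - 0\right) \left(-2\right) = - 4 \left(5 + 0\right) \left(-2\right) = \left(-4\right) 5 \left(-2\right) = \left(-20\right) \left(-2\right) = 40$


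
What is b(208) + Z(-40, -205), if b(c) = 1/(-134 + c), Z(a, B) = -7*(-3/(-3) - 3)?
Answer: 1037/74 ≈ 14.014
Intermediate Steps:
Z(a, B) = 14 (Z(a, B) = -7*(-3*(-⅓) - 3) = -7*(1 - 3) = -7*(-2) = 14)
b(208) + Z(-40, -205) = 1/(-134 + 208) + 14 = 1/74 + 14 = 1037/74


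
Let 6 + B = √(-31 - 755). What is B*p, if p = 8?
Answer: -48 + 8*I*√786 ≈ -48.0 + 224.29*I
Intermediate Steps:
B = -6 + I*√786 (B = -6 + √(-31 - 755) = -6 + √(-786) = -6 + I*√786 ≈ -6.0 + 28.036*I)
B*p = (-6 + I*√786)*8 = -48 + 8*I*√786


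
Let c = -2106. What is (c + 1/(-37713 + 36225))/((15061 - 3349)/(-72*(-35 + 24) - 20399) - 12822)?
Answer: 61443024503/374102047008 ≈ 0.16424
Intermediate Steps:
(c + 1/(-37713 + 36225))/((15061 - 3349)/(-72*(-35 + 24) - 20399) - 12822) = (-2106 + 1/(-37713 + 36225))/((15061 - 3349)/(-72*(-35 + 24) - 20399) - 12822) = (-2106 + 1/(-1488))/(11712/(-72*(-11) - 20399) - 12822) = (-2106 - 1/1488)/(11712/(792 - 20399) - 12822) = -3133729/(1488*(11712/(-19607) - 12822)) = -3133729/(1488*(11712*(-1/19607) - 12822)) = -3133729/(1488*(-11712/19607 - 12822)) = -3133729/(1488*(-251412666/19607)) = -3133729/1488*(-19607/251412666) = 61443024503/374102047008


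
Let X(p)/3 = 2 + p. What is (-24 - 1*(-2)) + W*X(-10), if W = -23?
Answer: 530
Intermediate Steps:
X(p) = 6 + 3*p (X(p) = 3*(2 + p) = 6 + 3*p)
(-24 - 1*(-2)) + W*X(-10) = (-24 - 1*(-2)) - 23*(6 + 3*(-10)) = (-24 + 2) - 23*(6 - 30) = -22 - 23*(-24) = -22 + 552 = 530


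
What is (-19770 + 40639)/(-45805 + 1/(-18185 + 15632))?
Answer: -53278557/116940166 ≈ -0.45561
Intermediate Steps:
(-19770 + 40639)/(-45805 + 1/(-18185 + 15632)) = 20869/(-45805 + 1/(-2553)) = 20869/(-45805 - 1/2553) = 20869/(-116940166/2553) = 20869*(-2553/116940166) = -53278557/116940166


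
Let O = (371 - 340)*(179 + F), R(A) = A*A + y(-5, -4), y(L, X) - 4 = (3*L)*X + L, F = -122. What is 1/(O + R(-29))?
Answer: 1/2667 ≈ 0.00037495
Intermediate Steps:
y(L, X) = 4 + L + 3*L*X (y(L, X) = 4 + ((3*L)*X + L) = 4 + (3*L*X + L) = 4 + (L + 3*L*X) = 4 + L + 3*L*X)
R(A) = 59 + A**2 (R(A) = A*A + (4 - 5 + 3*(-5)*(-4)) = A**2 + (4 - 5 + 60) = A**2 + 59 = 59 + A**2)
O = 1767 (O = (371 - 340)*(179 - 122) = 31*57 = 1767)
1/(O + R(-29)) = 1/(1767 + (59 + (-29)**2)) = 1/(1767 + (59 + 841)) = 1/(1767 + 900) = 1/2667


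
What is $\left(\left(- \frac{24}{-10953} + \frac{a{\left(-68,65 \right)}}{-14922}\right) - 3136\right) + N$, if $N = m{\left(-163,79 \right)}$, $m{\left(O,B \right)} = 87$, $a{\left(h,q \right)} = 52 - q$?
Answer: $- \frac{55370010013}{18160074} \approx -3049.0$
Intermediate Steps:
$N = 87$
$\left(\left(- \frac{24}{-10953} + \frac{a{\left(-68,65 \right)}}{-14922}\right) - 3136\right) + N = \left(\left(- \frac{24}{-10953} + \frac{52 - 65}{-14922}\right) - 3136\right) + 87 = \left(\left(\left(-24\right) \left(- \frac{1}{10953}\right) + \left(52 - 65\right) \left(- \frac{1}{14922}\right)\right) - 3136\right) + 87 = \left(\left(\frac{8}{3651} - - \frac{13}{14922}\right) - 3136\right) + 87 = \left(\left(\frac{8}{3651} + \frac{13}{14922}\right) - 3136\right) + 87 = \left(\frac{55613}{18160074} - 3136\right) + 87 = - \frac{56949936451}{18160074} + 87 = - \frac{55370010013}{18160074}$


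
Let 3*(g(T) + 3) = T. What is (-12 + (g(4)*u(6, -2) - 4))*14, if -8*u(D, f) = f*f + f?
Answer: -1309/6 ≈ -218.17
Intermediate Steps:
g(T) = -3 + T/3
u(D, f) = -f/8 - f**2/8 (u(D, f) = -(f*f + f)/8 = -(f**2 + f)/8 = -(f + f**2)/8 = -f/8 - f**2/8)
(-12 + (g(4)*u(6, -2) - 4))*14 = (-12 + ((-3 + (1/3)*4)*(-1/8*(-2)*(1 - 2)) - 4))*14 = (-12 + ((-3 + 4/3)*(-1/8*(-2)*(-1)) - 4))*14 = (-12 + (-5/3*(-1/4) - 4))*14 = (-12 + (5/12 - 4))*14 = (-12 - 43/12)*14 = -187/12*14 = -1309/6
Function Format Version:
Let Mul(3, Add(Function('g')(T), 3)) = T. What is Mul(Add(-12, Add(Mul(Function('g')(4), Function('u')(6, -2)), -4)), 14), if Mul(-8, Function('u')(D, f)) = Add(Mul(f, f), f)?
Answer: Rational(-1309, 6) ≈ -218.17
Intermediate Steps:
Function('g')(T) = Add(-3, Mul(Rational(1, 3), T))
Function('u')(D, f) = Add(Mul(Rational(-1, 8), f), Mul(Rational(-1, 8), Pow(f, 2))) (Function('u')(D, f) = Mul(Rational(-1, 8), Add(Mul(f, f), f)) = Mul(Rational(-1, 8), Add(Pow(f, 2), f)) = Mul(Rational(-1, 8), Add(f, Pow(f, 2))) = Add(Mul(Rational(-1, 8), f), Mul(Rational(-1, 8), Pow(f, 2))))
Mul(Add(-12, Add(Mul(Function('g')(4), Function('u')(6, -2)), -4)), 14) = Mul(Add(-12, Add(Mul(Add(-3, Mul(Rational(1, 3), 4)), Mul(Rational(-1, 8), -2, Add(1, -2))), -4)), 14) = Mul(Add(-12, Add(Mul(Add(-3, Rational(4, 3)), Mul(Rational(-1, 8), -2, -1)), -4)), 14) = Mul(Add(-12, Add(Mul(Rational(-5, 3), Rational(-1, 4)), -4)), 14) = Mul(Add(-12, Add(Rational(5, 12), -4)), 14) = Mul(Add(-12, Rational(-43, 12)), 14) = Mul(Rational(-187, 12), 14) = Rational(-1309, 6)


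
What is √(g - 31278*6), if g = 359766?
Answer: 3*√19122 ≈ 414.85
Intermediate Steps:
√(g - 31278*6) = √(359766 - 31278*6) = √(359766 - 401*468) = √(359766 - 187668) = √172098 = 3*√19122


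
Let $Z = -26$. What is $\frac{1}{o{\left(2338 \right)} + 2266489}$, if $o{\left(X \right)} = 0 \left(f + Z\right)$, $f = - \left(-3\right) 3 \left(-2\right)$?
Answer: $\frac{1}{2266489} \approx 4.4121 \cdot 10^{-7}$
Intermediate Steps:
$f = -18$ ($f = - \left(-9\right) \left(-2\right) = \left(-1\right) 18 = -18$)
$o{\left(X \right)} = 0$ ($o{\left(X \right)} = 0 \left(-18 - 26\right) = 0 \left(-44\right) = 0$)
$\frac{1}{o{\left(2338 \right)} + 2266489} = \frac{1}{0 + 2266489} = \frac{1}{2266489}$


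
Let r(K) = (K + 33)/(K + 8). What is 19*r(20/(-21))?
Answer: 12787/148 ≈ 86.399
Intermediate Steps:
r(K) = (33 + K)/(8 + K)
19*r(20/(-21)) = 19*((33 + 20/(-21))/(8 + 20/(-21))) = 19*((33 + 20*(-1/21))/(8 + 20*(-1/21))) = 19*((33 - 20/21)/(8 - 20/21)) = 19*((673/21)/(148/21)) = 19*((21/148)*(673/21)) = 19*(673/148) = 12787/148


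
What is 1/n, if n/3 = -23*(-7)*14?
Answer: 1/6762 ≈ 0.00014789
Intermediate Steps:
n = 6762 (n = 3*(-23*(-7)*14) = 3*(161*14) = 3*2254 = 6762)
1/n = 1/6762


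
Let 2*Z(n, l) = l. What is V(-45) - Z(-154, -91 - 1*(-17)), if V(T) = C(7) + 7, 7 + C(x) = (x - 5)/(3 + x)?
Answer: 186/5 ≈ 37.200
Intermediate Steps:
Z(n, l) = l/2
C(x) = -7 + (-5 + x)/(3 + x) (C(x) = -7 + (x - 5)/(3 + x) = -7 + (-5 + x)/(3 + x))
V(T) = 1/5 (V(T) = 2*(-13 - 3*7)/(3 + 7) + 7 = 2*(-13 - 21)/10 + 7 = 2*(1/10)*(-34) + 7 = -34/5 + 7 = 1/5)
V(-45) - Z(-154, -91 - 1*(-17)) = 1/5 - (-91 - 1*(-17))/2 = 1/5 - (-91 + 17)/2 = 1/5 - (-74)/2 = 1/5 - 1*(-37) = 1/5 + 37 = 186/5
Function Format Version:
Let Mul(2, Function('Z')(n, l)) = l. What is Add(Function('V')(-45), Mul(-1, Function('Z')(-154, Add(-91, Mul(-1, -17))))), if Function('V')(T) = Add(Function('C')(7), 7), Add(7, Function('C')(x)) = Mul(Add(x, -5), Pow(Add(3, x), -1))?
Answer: Rational(186, 5) ≈ 37.200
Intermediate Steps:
Function('Z')(n, l) = Mul(Rational(1, 2), l)
Function('C')(x) = Add(-7, Mul(Pow(Add(3, x), -1), Add(-5, x))) (Function('C')(x) = Add(-7, Mul(Add(x, -5), Pow(Add(3, x), -1))) = Add(-7, Mul(Add(-5, x), Pow(Add(3, x), -1))) = Add(-7, Mul(Pow(Add(3, x), -1), Add(-5, x))))
Function('V')(T) = Rational(1, 5) (Function('V')(T) = Add(Mul(2, Pow(Add(3, 7), -1), Add(-13, Mul(-3, 7))), 7) = Add(Mul(2, Pow(10, -1), Add(-13, -21)), 7) = Add(Mul(2, Rational(1, 10), -34), 7) = Add(Rational(-34, 5), 7) = Rational(1, 5))
Add(Function('V')(-45), Mul(-1, Function('Z')(-154, Add(-91, Mul(-1, -17))))) = Add(Rational(1, 5), Mul(-1, Mul(Rational(1, 2), Add(-91, Mul(-1, -17))))) = Add(Rational(1, 5), Mul(-1, Mul(Rational(1, 2), Add(-91, 17)))) = Add(Rational(1, 5), Mul(-1, Mul(Rational(1, 2), -74))) = Add(Rational(1, 5), Mul(-1, -37)) = Add(Rational(1, 5), 37) = Rational(186, 5)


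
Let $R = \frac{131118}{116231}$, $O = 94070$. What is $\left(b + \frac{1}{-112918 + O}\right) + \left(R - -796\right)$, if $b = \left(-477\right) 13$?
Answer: $- \frac{11838380608807}{2190721888} \approx -5403.9$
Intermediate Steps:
$R = \frac{131118}{116231}$ ($R = 131118 \cdot \frac{1}{116231} = \frac{131118}{116231} \approx 1.1281$)
$b = -6201$
$\left(b + \frac{1}{-112918 + O}\right) + \left(R - -796\right) = \left(-6201 + \frac{1}{-112918 + 94070}\right) + \left(\frac{131118}{116231} - -796\right) = \left(-6201 + \frac{1}{-18848}\right) + \left(\frac{131118}{116231} + 796\right) = \left(-6201 - \frac{1}{18848}\right) + \frac{92650994}{116231} = - \frac{116876449}{18848} + \frac{92650994}{116231} = - \frac{11838380608807}{2190721888}$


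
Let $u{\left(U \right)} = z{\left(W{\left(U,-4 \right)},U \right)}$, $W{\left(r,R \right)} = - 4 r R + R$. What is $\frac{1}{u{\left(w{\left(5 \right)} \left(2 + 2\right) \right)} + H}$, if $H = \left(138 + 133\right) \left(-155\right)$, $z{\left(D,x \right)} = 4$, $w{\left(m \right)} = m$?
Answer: $- \frac{1}{42001} \approx -2.3809 \cdot 10^{-5}$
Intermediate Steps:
$W{\left(r,R \right)} = R - 4 R r$ ($W{\left(r,R \right)} = - 4 R r + R = R - 4 R r$)
$u{\left(U \right)} = 4$
$H = -42005$ ($H = 271 \left(-155\right) = -42005$)
$\frac{1}{u{\left(w{\left(5 \right)} \left(2 + 2\right) \right)} + H} = \frac{1}{4 - 42005} = \frac{1}{-42001} = - \frac{1}{42001}$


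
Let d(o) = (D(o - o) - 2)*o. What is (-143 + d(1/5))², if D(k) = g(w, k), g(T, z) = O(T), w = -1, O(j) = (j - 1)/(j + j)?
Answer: 512656/25 ≈ 20506.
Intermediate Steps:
O(j) = (-1 + j)/(2*j) (O(j) = (-1 + j)/((2*j)) = (-1 + j)*(1/(2*j)) = (-1 + j)/(2*j))
g(T, z) = (-1 + T)/(2*T)
D(k) = 1 (D(k) = (½)*(-1 - 1)/(-1) = (½)*(-1)*(-2) = 1)
d(o) = -o (d(o) = (1 - 2)*o = -o)
(-143 + d(1/5))² = (-143 - 1/5)² = (-143 - 1*⅕)² = (-143 - ⅕)² = (-716/5)² = 512656/25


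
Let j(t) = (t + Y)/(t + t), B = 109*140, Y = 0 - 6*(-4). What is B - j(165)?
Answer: 1678537/110 ≈ 15259.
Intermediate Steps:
Y = 24 (Y = 0 + 24 = 24)
B = 15260
j(t) = (24 + t)/(2*t) (j(t) = (t + 24)/(t + t) = (24 + t)/((2*t)) = (24 + t)*(1/(2*t)) = (24 + t)/(2*t))
B - j(165) = 15260 - (24 + 165)/(2*165) = 15260 - 189/(2*165) = 15260 - 1*63/110 = 15260 - 63/110 = 1678537/110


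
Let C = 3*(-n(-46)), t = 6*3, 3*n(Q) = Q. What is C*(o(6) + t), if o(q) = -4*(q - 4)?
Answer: 460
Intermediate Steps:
n(Q) = Q/3
o(q) = 16 - 4*q (o(q) = -4*(-4 + q) = 16 - 4*q)
t = 18
C = 46 (C = 3*(-(-46)/3) = 3*(-1*(-46/3)) = 3*(46/3) = 46)
C*(o(6) + t) = 46*((16 - 4*6) + 18) = 46*((16 - 24) + 18) = 46*(-8 + 18) = 46*10 = 460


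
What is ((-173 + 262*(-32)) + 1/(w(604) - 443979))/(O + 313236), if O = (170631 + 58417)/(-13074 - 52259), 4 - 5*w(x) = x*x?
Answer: -361248007687183/13223631462816945 ≈ -0.027318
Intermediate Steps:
w(x) = ⅘ - x²/5 (w(x) = ⅘ - x*x/5 = ⅘ - x²/5)
O = -229048/65333 (O = 229048/(-65333) = 229048*(-1/65333) = -229048/65333 ≈ -3.5059)
((-173 + 262*(-32)) + 1/(w(604) - 443979))/(O + 313236) = ((-173 + 262*(-32)) + 1/((⅘ - ⅕*604²) - 443979))/(-229048/65333 + 313236) = ((-173 - 8384) + 1/((⅘ - ⅕*364816) - 443979))/(20464418540/65333) = (-8557 + 1/((⅘ - 364816/5) - 443979))*(65333/20464418540) = (-8557 + 1/(-364812/5 - 443979))*(65333/20464418540) = (-8557 + 1/(-2584707/5))*(65333/20464418540) = (-8557 - 5/2584707)*(65333/20464418540) = -22117337804/2584707*65333/20464418540 = -361248007687183/13223631462816945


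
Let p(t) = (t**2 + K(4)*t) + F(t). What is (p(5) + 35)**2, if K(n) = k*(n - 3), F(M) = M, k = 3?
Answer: 6400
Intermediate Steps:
K(n) = -9 + 3*n (K(n) = 3*(n - 3) = 3*(-3 + n) = -9 + 3*n)
p(t) = t**2 + 4*t (p(t) = (t**2 + (-9 + 3*4)*t) + t = (t**2 + (-9 + 12)*t) + t = (t**2 + 3*t) + t = t**2 + 4*t)
(p(5) + 35)**2 = (5*(4 + 5) + 35)**2 = (5*9 + 35)**2 = (45 + 35)**2 = 80**2 = 6400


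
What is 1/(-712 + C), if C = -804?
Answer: -1/1516 ≈ -0.00065963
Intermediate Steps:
1/(-712 + C) = 1/(-712 - 804) = 1/(-1516) = -1/1516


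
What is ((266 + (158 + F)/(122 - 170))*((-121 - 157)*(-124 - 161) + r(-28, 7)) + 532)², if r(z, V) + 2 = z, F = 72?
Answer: 428002943285824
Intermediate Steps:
r(z, V) = -2 + z
((266 + (158 + F)/(122 - 170))*((-121 - 157)*(-124 - 161) + r(-28, 7)) + 532)² = ((266 + (158 + 72)/(122 - 170))*((-121 - 157)*(-124 - 161) + (-2 - 28)) + 532)² = ((266 + 230/(-48))*(-278*(-285) - 30) + 532)² = ((266 + 230*(-1/48))*(79230 - 30) + 532)² = ((266 - 115/24)*79200 + 532)² = ((6269/24)*79200 + 532)² = (20687700 + 532)² = 20688232² = 428002943285824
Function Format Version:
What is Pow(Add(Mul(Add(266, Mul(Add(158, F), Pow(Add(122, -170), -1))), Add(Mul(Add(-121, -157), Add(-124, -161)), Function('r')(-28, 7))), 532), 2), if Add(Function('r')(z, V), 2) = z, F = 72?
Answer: 428002943285824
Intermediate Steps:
Function('r')(z, V) = Add(-2, z)
Pow(Add(Mul(Add(266, Mul(Add(158, F), Pow(Add(122, -170), -1))), Add(Mul(Add(-121, -157), Add(-124, -161)), Function('r')(-28, 7))), 532), 2) = Pow(Add(Mul(Add(266, Mul(Add(158, 72), Pow(Add(122, -170), -1))), Add(Mul(Add(-121, -157), Add(-124, -161)), Add(-2, -28))), 532), 2) = Pow(Add(Mul(Add(266, Mul(230, Pow(-48, -1))), Add(Mul(-278, -285), -30)), 532), 2) = Pow(Add(Mul(Add(266, Mul(230, Rational(-1, 48))), Add(79230, -30)), 532), 2) = Pow(Add(Mul(Add(266, Rational(-115, 24)), 79200), 532), 2) = Pow(Add(Mul(Rational(6269, 24), 79200), 532), 2) = Pow(Add(20687700, 532), 2) = Pow(20688232, 2) = 428002943285824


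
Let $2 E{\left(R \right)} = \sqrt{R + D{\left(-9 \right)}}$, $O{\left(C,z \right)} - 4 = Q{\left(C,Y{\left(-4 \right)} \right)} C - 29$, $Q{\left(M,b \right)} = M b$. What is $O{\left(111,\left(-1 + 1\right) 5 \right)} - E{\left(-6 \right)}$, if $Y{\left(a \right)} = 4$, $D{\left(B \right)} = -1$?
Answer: $49259 - \frac{i \sqrt{7}}{2} \approx 49259.0 - 1.3229 i$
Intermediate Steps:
$O{\left(C,z \right)} = -25 + 4 C^{2}$ ($O{\left(C,z \right)} = 4 + \left(C 4 C - 29\right) = 4 + \left(4 C C - 29\right) = 4 + \left(4 C^{2} - 29\right) = 4 + \left(-29 + 4 C^{2}\right) = -25 + 4 C^{2}$)
$E{\left(R \right)} = \frac{\sqrt{-1 + R}}{2}$ ($E{\left(R \right)} = \frac{\sqrt{R - 1}}{2} = \frac{\sqrt{-1 + R}}{2}$)
$O{\left(111,\left(-1 + 1\right) 5 \right)} - E{\left(-6 \right)} = \left(-25 + 4 \cdot 111^{2}\right) - \frac{\sqrt{-1 - 6}}{2} = \left(-25 + 4 \cdot 12321\right) - \frac{\sqrt{-7}}{2} = \left(-25 + 49284\right) - \frac{i \sqrt{7}}{2} = 49259 - \frac{i \sqrt{7}}{2}$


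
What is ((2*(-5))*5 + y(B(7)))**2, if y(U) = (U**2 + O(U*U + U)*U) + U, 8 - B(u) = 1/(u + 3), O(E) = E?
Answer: 331498426081/1000000 ≈ 3.3150e+5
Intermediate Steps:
B(u) = 8 - 1/(3 + u) (B(u) = 8 - 1/(u + 3) = 8 - 1/(3 + u))
y(U) = U + U**2 + U*(U + U**2) (y(U) = (U**2 + (U*U + U)*U) + U = (U**2 + (U**2 + U)*U) + U = (U**2 + (U + U**2)*U) + U = (U**2 + U*(U + U**2)) + U = U + U**2 + U*(U + U**2))
((2*(-5))*5 + y(B(7)))**2 = ((2*(-5))*5 + ((23 + 8*7)/(3 + 7))*(1 + (23 + 8*7)/(3 + 7) + ((23 + 8*7)/(3 + 7))*(1 + (23 + 8*7)/(3 + 7))))**2 = (-10*5 + ((23 + 56)/10)*(1 + (23 + 56)/10 + ((23 + 56)/10)*(1 + (23 + 56)/10)))**2 = (-50 + ((1/10)*79)*(1 + (1/10)*79 + ((1/10)*79)*(1 + (1/10)*79)))**2 = (-50 + 79*(1 + 79/10 + 79*(1 + 79/10)/10)/10)**2 = (-50 + 79*(1 + 79/10 + (79/10)*(89/10))/10)**2 = (-50 + 79*(1 + 79/10 + 7031/100)/10)**2 = (-50 + (79/10)*(7921/100))**2 = (-50 + 625759/1000)**2 = (575759/1000)**2 = 331498426081/1000000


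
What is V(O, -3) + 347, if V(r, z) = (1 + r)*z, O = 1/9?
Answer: 1031/3 ≈ 343.67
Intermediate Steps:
O = ⅑ ≈ 0.11111
V(r, z) = z*(1 + r)
V(O, -3) + 347 = -3*(1 + ⅑) + 347 = -3*10/9 + 347 = -10/3 + 347 = 1031/3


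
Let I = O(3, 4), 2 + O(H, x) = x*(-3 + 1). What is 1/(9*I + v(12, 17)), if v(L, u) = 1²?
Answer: -1/89 ≈ -0.011236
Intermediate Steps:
v(L, u) = 1
O(H, x) = -2 - 2*x (O(H, x) = -2 + x*(-3 + 1) = -2 + x*(-2) = -2 - 2*x)
I = -10 (I = -2 - 2*4 = -2 - 8 = -10)
1/(9*I + v(12, 17)) = 1/(9*(-10) + 1) = 1/(-90 + 1) = 1/(-89) = -1/89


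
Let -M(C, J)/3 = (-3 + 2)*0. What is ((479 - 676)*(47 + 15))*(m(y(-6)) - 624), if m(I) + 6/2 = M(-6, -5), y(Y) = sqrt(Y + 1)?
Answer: 7658178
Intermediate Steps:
y(Y) = sqrt(1 + Y)
M(C, J) = 0 (M(C, J) = -3*(-3 + 2)*0 = -(-3)*0 = -3*0 = 0)
m(I) = -3 (m(I) = -3 + 0 = -3)
((479 - 676)*(47 + 15))*(m(y(-6)) - 624) = ((479 - 676)*(47 + 15))*(-3 - 624) = -197*62*(-627) = -12214*(-627) = 7658178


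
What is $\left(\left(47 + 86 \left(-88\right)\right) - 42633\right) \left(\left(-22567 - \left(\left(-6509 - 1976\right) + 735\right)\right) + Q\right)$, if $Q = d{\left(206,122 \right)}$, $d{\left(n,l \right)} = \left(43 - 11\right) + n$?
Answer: $731195166$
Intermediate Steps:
$d{\left(n,l \right)} = 32 + n$ ($d{\left(n,l \right)} = \left(43 - 11\right) + n = 32 + n$)
$Q = 238$ ($Q = 32 + 206 = 238$)
$\left(\left(47 + 86 \left(-88\right)\right) - 42633\right) \left(\left(-22567 - \left(\left(-6509 - 1976\right) + 735\right)\right) + Q\right) = \left(\left(47 + 86 \left(-88\right)\right) - 42633\right) \left(\left(-22567 - \left(\left(-6509 - 1976\right) + 735\right)\right) + 238\right) = \left(\left(47 - 7568\right) - 42633\right) \left(\left(-22567 - \left(-8485 + 735\right)\right) + 238\right) = \left(-7521 - 42633\right) \left(\left(-22567 - -7750\right) + 238\right) = - 50154 \left(\left(-22567 + 7750\right) + 238\right) = - 50154 \left(-14817 + 238\right) = \left(-50154\right) \left(-14579\right) = 731195166$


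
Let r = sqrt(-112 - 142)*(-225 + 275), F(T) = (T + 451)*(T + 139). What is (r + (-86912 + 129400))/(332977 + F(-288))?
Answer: 21244/154345 + 5*I*sqrt(254)/30869 ≈ 0.13764 + 0.0025815*I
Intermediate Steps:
F(T) = (139 + T)*(451 + T) (F(T) = (451 + T)*(139 + T) = (139 + T)*(451 + T))
r = 50*I*sqrt(254) (r = sqrt(-254)*50 = (I*sqrt(254))*50 = 50*I*sqrt(254) ≈ 796.87*I)
(r + (-86912 + 129400))/(332977 + F(-288)) = (50*I*sqrt(254) + (-86912 + 129400))/(332977 + (62689 + (-288)**2 + 590*(-288))) = (50*I*sqrt(254) + 42488)/(332977 + (62689 + 82944 - 169920)) = (42488 + 50*I*sqrt(254))/(332977 - 24287) = (42488 + 50*I*sqrt(254))/308690 = (42488 + 50*I*sqrt(254))*(1/308690) = 21244/154345 + 5*I*sqrt(254)/30869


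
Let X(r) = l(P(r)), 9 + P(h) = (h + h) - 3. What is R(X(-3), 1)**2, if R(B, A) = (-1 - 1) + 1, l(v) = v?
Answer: 1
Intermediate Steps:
P(h) = -12 + 2*h (P(h) = -9 + ((h + h) - 3) = -9 + (2*h - 3) = -9 + (-3 + 2*h) = -12 + 2*h)
X(r) = -12 + 2*r
R(B, A) = -1 (R(B, A) = -2 + 1 = -1)
R(X(-3), 1)**2 = (-1)**2 = 1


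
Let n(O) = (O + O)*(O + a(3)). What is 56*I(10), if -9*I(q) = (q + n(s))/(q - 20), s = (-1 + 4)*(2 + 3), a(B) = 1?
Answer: 2744/9 ≈ 304.89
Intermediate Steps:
s = 15 (s = 3*5 = 15)
n(O) = 2*O*(1 + O) (n(O) = (O + O)*(O + 1) = (2*O)*(1 + O) = 2*O*(1 + O))
I(q) = -(480 + q)/(9*(-20 + q)) (I(q) = -(q + 2*15*(1 + 15))/(9*(q - 20)) = -(q + 2*15*16)/(9*(-20 + q)) = -(q + 480)/(9*(-20 + q)) = -(480 + q)/(9*(-20 + q)))
56*I(10) = 56*((-480 - 1*10)/(9*(-20 + 10))) = 56*((⅑)*(-480 - 10)/(-10)) = 56*((⅑)*(-⅒)*(-490)) = 56*(49/9) = 2744/9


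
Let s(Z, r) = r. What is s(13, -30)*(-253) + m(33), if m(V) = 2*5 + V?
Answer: 7633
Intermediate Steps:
m(V) = 10 + V
s(13, -30)*(-253) + m(33) = -30*(-253) + (10 + 33) = 7590 + 43 = 7633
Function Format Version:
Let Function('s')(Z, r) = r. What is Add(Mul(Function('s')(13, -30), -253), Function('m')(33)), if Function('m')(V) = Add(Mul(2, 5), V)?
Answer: 7633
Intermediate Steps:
Function('m')(V) = Add(10, V)
Add(Mul(Function('s')(13, -30), -253), Function('m')(33)) = Add(Mul(-30, -253), Add(10, 33)) = Add(7590, 43) = 7633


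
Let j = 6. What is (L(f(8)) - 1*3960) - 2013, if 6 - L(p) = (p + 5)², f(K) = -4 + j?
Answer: -6016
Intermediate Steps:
f(K) = 2 (f(K) = -4 + 6 = 2)
L(p) = 6 - (5 + p)² (L(p) = 6 - (p + 5)² = 6 - (5 + p)²)
(L(f(8)) - 1*3960) - 2013 = ((6 - (5 + 2)²) - 1*3960) - 2013 = ((6 - 1*7²) - 3960) - 2013 = ((6 - 1*49) - 3960) - 2013 = ((6 - 49) - 3960) - 2013 = (-43 - 3960) - 2013 = -4003 - 2013 = -6016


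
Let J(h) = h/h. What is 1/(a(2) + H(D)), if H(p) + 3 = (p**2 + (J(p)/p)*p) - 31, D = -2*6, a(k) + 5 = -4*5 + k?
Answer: 1/88 ≈ 0.011364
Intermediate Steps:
J(h) = 1
a(k) = -25 + k (a(k) = -5 + (-4*5 + k) = -5 + (-20 + k) = -25 + k)
D = -12
H(p) = -33 + p**2 (H(p) = -3 + ((p**2 + (1/p)*p) - 31) = -3 + ((p**2 + p/p) - 31) = -3 + ((p**2 + 1) - 31) = -3 + ((1 + p**2) - 31) = -3 + (-30 + p**2) = -33 + p**2)
1/(a(2) + H(D)) = 1/((-25 + 2) + (-33 + (-12)**2)) = 1/(-23 + (-33 + 144)) = 1/(-23 + 111) = 1/88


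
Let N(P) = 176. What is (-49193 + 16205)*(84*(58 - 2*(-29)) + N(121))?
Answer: -327240960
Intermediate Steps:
(-49193 + 16205)*(84*(58 - 2*(-29)) + N(121)) = (-49193 + 16205)*(84*(58 - 2*(-29)) + 176) = -32988*(84*(58 + 58) + 176) = -32988*(84*116 + 176) = -32988*(9744 + 176) = -32988*9920 = -327240960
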